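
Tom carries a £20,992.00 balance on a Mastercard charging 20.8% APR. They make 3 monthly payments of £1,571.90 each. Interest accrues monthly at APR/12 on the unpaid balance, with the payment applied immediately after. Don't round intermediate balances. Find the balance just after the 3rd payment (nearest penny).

Monthly rate r = 20.8%/12 = 1.73333% = 0.0173333.
Each month: B ← B·(1+r) − £1,571.90.
Month 1: interest £363.86; balance after payment £19,783.96.
Month 2: interest £342.92; balance after payment £18,554.98.
Month 3: interest £321.62; balance after payment £17,304.70.

£17,304.70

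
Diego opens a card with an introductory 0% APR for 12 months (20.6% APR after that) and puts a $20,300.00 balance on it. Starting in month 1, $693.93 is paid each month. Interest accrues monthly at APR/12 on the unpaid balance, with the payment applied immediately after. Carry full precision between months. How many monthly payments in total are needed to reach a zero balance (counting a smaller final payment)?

33 months

Promo months 1–12 at r₀ = 0%/12 = 0; months 13+ at r₁ = 20.6%/12 = 0.0171667.
After month 12 (no interest yet): B = $20,300.00 − 12·$693.93 = $11,972.84.
Then at r₁ with $693.93/mo: n₂ = −ln(1 − r₁·B/P)/ln(1+r₁) ≈ 20.64 → 21 more payments.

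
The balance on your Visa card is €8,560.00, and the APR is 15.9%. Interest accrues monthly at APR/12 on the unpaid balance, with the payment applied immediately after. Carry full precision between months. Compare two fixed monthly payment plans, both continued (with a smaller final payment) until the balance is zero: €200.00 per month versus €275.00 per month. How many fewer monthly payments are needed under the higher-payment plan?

23 fewer payments

Monthly rate r = 15.9%/12 = 1.325% = 0.01325.
At €200.00/mo: n = ⌈−ln(1 − rB₀/P)/ln(1+r)⌉ = 64 payments (last €121.57); total interest = total paid − €8,560.00 = €4,161.57.
At €275.00/mo: 41 payments (last €110.14); total interest €2,550.14.
Payments saved = 64 − 41 = 23.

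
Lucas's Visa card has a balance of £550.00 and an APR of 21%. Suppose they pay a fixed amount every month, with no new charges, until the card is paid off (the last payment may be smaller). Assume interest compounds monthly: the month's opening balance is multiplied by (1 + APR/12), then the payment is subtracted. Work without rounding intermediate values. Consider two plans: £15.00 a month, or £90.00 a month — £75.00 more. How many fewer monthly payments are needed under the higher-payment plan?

53 fewer payments

Monthly rate r = 21%/12 = 1.75% = 0.0175.
At £15.00/mo: n = ⌈−ln(1 − rB₀/P)/ln(1+r)⌉ = 60 payments (last £2.37); total interest = total paid − £550.00 = £337.37.
At £90.00/mo: 7 payments (last £46.96); total interest £36.96.
Payments saved = 60 − 7 = 53.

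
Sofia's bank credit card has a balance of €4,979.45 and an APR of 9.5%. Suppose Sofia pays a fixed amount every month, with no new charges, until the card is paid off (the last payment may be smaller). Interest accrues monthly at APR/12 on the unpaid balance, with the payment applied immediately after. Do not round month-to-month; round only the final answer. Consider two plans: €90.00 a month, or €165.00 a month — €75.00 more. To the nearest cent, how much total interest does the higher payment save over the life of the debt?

Monthly rate r = 9.5%/12 = 0.791667% = 0.00791667.
At €90.00/mo: n = ⌈−ln(1 − rB₀/P)/ln(1+r)⌉ = 74 payments (last €7.16); total interest = total paid − €4,979.45 = €1,597.71.
At €165.00/mo: 35 payments (last €102.70); total interest €733.25.
Interest saved = €1,597.71 − €733.25 = €864.46.

€864.46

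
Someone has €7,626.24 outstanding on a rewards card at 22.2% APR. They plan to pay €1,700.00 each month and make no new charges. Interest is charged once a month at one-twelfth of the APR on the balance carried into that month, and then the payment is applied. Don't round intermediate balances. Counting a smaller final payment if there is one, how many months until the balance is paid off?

Monthly rate r = 22.2%/12 = 1.85% = 0.0185.
Recurrence: B ← B·(1+r) − €1,700.00.
Month 1: interest €141.09; balance after payment €6,067.33.
Month 2: interest €112.25; balance after payment €4,479.57.
Month 3: interest €82.87; balance after payment €2,862.44.
Month 4: interest €52.96; balance after payment €1,215.40.
Month 5: interest €22.48; balance after payment €0.00.

5 payments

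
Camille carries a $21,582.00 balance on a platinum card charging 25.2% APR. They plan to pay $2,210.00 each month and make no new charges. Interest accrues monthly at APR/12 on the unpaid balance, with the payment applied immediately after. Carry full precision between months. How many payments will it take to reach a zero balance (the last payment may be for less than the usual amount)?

Monthly rate r = 25.2%/12 = 2.1% = 0.021.
Recurrence: B ← B·(1+r) − $2,210.00.
Month 1: interest $453.22; balance after payment $19,825.22.
Month 2: interest $416.33; balance after payment $18,031.55.
Closed form: n = −ln(1 − rB₀/P)/ln(1+r) = −ln(0.79492)/ln(1.021) ≈ 11.043, so the balance reaches zero during payment 12.

12 months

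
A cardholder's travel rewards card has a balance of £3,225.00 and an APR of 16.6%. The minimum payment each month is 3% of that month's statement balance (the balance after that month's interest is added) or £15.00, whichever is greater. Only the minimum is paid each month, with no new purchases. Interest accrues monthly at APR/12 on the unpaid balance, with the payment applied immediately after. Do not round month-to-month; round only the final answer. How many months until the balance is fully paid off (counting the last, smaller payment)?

Monthly rate r = 16.6%/12 = 1.38333% = 0.0138333.
While 3% of the post-interest balance exceeds £15.00, each month B ← (B·(1+r))·(1 − 0.03), i.e. B shrinks by the factor (1+r)·0.97 = 0.98342.
This holds for months 1–113. Entering month 114 the balance is £487.48; 3% of the post-interest balance is now below £15.00, so the flat £15.00 minimum applies from here.
From month 114 a fixed £15.00 at rate r clears £487.48 in 44 more payments. Total: 113 + 44 = 157 months.

157 months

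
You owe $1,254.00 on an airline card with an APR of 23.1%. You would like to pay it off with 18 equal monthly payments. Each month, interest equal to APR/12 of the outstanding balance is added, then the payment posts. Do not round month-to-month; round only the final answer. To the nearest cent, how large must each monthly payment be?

Monthly rate r = 23.1%/12 = 1.925% = 0.01925.
Level-payment amortization: P = B₀·r / (1 − (1+r)^(−n)) = 1254.00·0.01925 / (1 − 1.01925^(−18)).
Denominator 1 − (1+r)^(−18) = 0.29050876.
P = 24.1395 / 0.29050876 ≈ 83.09.

$83.09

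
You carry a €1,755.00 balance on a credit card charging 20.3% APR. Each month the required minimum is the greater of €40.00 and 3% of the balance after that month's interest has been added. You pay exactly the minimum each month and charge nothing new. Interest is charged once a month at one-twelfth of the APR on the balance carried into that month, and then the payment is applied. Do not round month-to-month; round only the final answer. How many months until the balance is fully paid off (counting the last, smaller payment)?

70 months

Monthly rate r = 20.3%/12 = 1.69167% = 0.0169167.
While 3% of the post-interest balance exceeds €40.00, each month B ← (B·(1+r))·(1 − 0.03), i.e. B shrinks by the factor (1+r)·0.97 = 0.98641.
This holds for months 1–22. Entering month 23 the balance is €1,298.77; 3% of the post-interest balance is now below €40.00, so the flat €40.00 minimum applies from here.
From month 23 a fixed €40.00 at rate r clears €1,298.77 in 48 more payments. Total: 22 + 48 = 70 months.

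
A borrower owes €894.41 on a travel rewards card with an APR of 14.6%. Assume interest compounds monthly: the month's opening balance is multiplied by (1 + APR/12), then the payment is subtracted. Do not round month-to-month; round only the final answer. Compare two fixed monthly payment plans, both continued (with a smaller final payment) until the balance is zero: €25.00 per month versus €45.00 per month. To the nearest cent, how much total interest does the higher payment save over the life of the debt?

Monthly rate r = 14.6%/12 = 1.21667% = 0.0121667.
At €25.00/mo: n = ⌈−ln(1 − rB₀/P)/ln(1+r)⌉ = 48 payments (last €6.32); total interest = total paid − €894.41 = €286.91.
At €45.00/mo: 23 payments (last €40.16); total interest €135.75.
Interest saved = €286.91 − €135.75 = €151.16.

€151.16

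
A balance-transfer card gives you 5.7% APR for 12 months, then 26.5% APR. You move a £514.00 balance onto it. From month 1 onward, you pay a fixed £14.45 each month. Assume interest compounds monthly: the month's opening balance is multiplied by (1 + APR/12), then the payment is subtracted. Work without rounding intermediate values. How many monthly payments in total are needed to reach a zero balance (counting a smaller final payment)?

50 months

Promo months 1–12 at r₀ = 5.7%/12 = 0.00475; months 13+ at r₁ = 26.5%/12 = 0.0220833.
After month 12: iterate B ← B·(1+r₀) − £14.45 for 12 months → £366.07.
Then at r₁ with £14.45/mo: n₂ = −ln(1 − r₁·B/P)/ln(1+r₁) ≈ 37.53 → 38 more payments.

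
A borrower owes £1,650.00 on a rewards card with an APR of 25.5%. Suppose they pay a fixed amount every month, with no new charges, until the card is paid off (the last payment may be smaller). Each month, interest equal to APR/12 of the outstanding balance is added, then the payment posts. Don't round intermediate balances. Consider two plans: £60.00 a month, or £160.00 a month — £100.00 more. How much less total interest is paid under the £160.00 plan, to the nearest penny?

Monthly rate r = 25.5%/12 = 2.125% = 0.02125.
At £60.00/mo: n = ⌈−ln(1 − rB₀/P)/ln(1+r)⌉ = 42 payments (last £45.34); total interest = total paid − £1,650.00 = £855.34.
At £160.00/mo: 12 payments (last £122.50); total interest £232.50.
Interest saved = £855.34 − £232.50 = £622.84.

£622.84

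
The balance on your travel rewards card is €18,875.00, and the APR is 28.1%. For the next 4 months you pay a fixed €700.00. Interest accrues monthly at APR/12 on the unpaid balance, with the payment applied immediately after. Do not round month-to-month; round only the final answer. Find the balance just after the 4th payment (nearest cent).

Monthly rate r = 28.1%/12 = 2.34167% = 0.0234167.
Each month: B ← B·(1+r) − €700.00.
Month 1: interest €441.99; balance after payment €18,616.99.
Month 2: interest €435.95; balance after payment €18,352.94.
Month 3: interest €429.76; balance after payment €18,082.70.
Month 4: interest €423.44; balance after payment €17,806.14.

€17,806.14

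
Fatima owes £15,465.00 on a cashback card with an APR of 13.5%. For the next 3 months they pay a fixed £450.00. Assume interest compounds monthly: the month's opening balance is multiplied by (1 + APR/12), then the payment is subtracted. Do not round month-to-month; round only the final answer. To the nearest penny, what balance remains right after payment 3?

£14,627.59

Monthly rate r = 13.5%/12 = 1.125% = 0.01125.
Each month: B ← B·(1+r) − £450.00.
Month 1: interest £173.98; balance after payment £15,188.98.
Month 2: interest £170.88; balance after payment £14,909.86.
Month 3: interest £167.74; balance after payment £14,627.59.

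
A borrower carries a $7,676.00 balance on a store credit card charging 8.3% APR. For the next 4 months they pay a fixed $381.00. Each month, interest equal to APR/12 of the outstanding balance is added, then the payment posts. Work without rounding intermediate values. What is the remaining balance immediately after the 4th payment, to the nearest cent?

$6,350.70

Monthly rate r = 8.3%/12 = 0.691667% = 0.00691667.
Each month: B ← B·(1+r) − $381.00.
Month 1: interest $53.09; balance after payment $7,348.09.
Month 2: interest $50.82; balance after payment $7,017.92.
Month 3: interest $48.54; balance after payment $6,685.46.
Month 4: interest $46.24; balance after payment $6,350.70.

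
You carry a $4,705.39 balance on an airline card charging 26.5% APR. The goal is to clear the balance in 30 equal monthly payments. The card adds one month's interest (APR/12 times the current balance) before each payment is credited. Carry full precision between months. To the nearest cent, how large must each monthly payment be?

Monthly rate r = 26.5%/12 = 2.20833% = 0.0220833.
Level-payment amortization: P = B₀·r / (1 − (1+r)^(−n)) = 4705.39·0.0220833 / (1 − 1.02208^(−30)).
Denominator 1 − (1+r)^(−30) = 0.480708989.
P = 103.911 / 0.480708989 ≈ 216.16.

$216.16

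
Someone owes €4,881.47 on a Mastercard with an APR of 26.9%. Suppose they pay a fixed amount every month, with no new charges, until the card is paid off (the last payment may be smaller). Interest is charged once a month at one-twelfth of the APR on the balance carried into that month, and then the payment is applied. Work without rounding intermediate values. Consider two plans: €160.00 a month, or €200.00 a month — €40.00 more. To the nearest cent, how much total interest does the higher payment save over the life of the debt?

€1,165.59

Monthly rate r = 26.9%/12 = 2.24167% = 0.0224167.
At €160.00/mo: n = ⌈−ln(1 − rB₀/P)/ln(1+r)⌉ = 52 payments (last €152.49); total interest = total paid − €4,881.47 = €3,431.02.
At €200.00/mo: 36 payments (last €146.90); total interest €2,265.43.
Interest saved = €3,431.02 − €2,265.43 = €1,165.59.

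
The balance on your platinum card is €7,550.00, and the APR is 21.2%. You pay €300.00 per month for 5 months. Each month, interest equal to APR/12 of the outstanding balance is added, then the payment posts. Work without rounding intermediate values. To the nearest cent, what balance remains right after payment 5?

€6,686.96

Monthly rate r = 21.2%/12 = 1.76667% = 0.0176667.
Each month: B ← B·(1+r) − €300.00.
Month 1: interest €133.38; balance after payment €7,383.38.
Month 2: interest €130.44; balance after payment €7,213.82.
Month 3: interest €127.44; balance after payment €7,041.27.
Month 4: interest €124.40; balance after payment €6,865.66.
Month 5: interest €121.29; balance after payment €6,686.96.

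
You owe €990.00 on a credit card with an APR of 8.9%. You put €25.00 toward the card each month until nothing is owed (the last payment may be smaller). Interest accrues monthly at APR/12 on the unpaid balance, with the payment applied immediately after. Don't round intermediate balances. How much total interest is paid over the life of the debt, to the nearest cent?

€186.42

Monthly rate r = 8.9%/12 = 0.741667% = 0.00741667.
Payoff takes n = ⌈−ln(1 − rB₀/P)/ln(1+r)⌉ = ⌈47.057⌉ = 48 payments; the last is €1.42.
Total paid = 47·€25.00 + €1.42 = €1,176.42.
Total interest = total paid − principal = €1,176.42 − €990.00 = €186.42.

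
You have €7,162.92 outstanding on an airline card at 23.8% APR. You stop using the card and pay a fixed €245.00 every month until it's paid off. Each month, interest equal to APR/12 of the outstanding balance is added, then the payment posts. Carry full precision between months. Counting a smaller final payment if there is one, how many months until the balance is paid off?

45 payments

Monthly rate r = 23.8%/12 = 1.98333% = 0.0198333.
Recurrence: B ← B·(1+r) − €245.00.
Month 1: interest €142.06; balance after payment €7,059.98.
Month 2: interest €140.02; balance after payment €6,955.01.
Closed form: n = −ln(1 − rB₀/P)/ln(1+r) = −ln(0.42014)/ln(1.01983) ≈ 44.154, so the balance reaches zero during payment 45.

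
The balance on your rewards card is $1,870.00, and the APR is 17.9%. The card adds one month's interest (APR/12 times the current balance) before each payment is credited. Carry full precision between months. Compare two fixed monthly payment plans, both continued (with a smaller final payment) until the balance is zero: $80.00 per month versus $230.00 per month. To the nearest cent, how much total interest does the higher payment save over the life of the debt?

$307.92

Monthly rate r = 17.9%/12 = 1.49167% = 0.0149167.
At $80.00/mo: n = ⌈−ln(1 − rB₀/P)/ln(1+r)⌉ = 29 payments (last $76.57); total interest = total paid − $1,870.00 = $446.57.
At $230.00/mo: 9 payments (last $168.65); total interest $138.65.
Interest saved = $446.57 − $138.65 = $307.92.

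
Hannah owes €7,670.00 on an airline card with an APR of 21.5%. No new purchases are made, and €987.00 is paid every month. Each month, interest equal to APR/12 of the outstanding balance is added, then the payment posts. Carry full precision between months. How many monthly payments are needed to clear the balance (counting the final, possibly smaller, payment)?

9 months

Monthly rate r = 21.5%/12 = 1.79167% = 0.0179167.
Recurrence: B ← B·(1+r) − €987.00.
Month 1: interest €137.42; balance after payment €6,820.42.
Month 2: interest €122.20; balance after payment €5,955.62.
Closed form: n = −ln(1 − rB₀/P)/ln(1+r) = −ln(0.86077)/ln(1.01792) ≈ 8.443, so the balance reaches zero during payment 9.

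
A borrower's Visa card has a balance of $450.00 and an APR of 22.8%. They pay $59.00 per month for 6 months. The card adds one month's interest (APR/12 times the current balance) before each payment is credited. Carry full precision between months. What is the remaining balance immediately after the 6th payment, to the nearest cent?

Monthly rate r = 22.8%/12 = 1.9% = 0.019.
Each month: B ← B·(1+r) − $59.00.
Month 1: interest $8.55; balance after payment $399.55.
Month 2: interest $7.59; balance after payment $348.14.
Month 3: interest $6.61; balance after payment $295.76.
Month 4: interest $5.62; balance after payment $242.38.
Month 5: interest $4.61; balance after payment $187.98.
Month 6: interest $3.57; balance after payment $132.55.

$132.55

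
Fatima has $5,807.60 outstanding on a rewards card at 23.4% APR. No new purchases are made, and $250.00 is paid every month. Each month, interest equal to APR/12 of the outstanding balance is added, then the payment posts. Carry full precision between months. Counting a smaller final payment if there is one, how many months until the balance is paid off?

Monthly rate r = 23.4%/12 = 1.95% = 0.0195.
Recurrence: B ← B·(1+r) − $250.00.
Month 1: interest $113.25; balance after payment $5,670.85.
Month 2: interest $110.58; balance after payment $5,531.43.
Closed form: n = −ln(1 − rB₀/P)/ln(1+r) = −ln(0.54701)/ln(1.0195) ≈ 31.239, so the balance reaches zero during payment 32.

32 payments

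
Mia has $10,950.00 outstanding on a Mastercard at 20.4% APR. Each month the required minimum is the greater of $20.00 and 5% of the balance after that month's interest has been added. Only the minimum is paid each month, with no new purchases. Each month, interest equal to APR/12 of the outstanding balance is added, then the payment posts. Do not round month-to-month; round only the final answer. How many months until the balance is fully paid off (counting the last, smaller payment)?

121 months

Monthly rate r = 20.4%/12 = 1.7% = 0.017.
While 5% of the post-interest balance exceeds $20.00, each month B ← (B·(1+r))·(1 − 0.05), i.e. B shrinks by the factor (1+r)·0.95 = 0.96615.
This holds for months 1–97. Entering month 98 the balance is $387.91; 5% of the post-interest balance is now below $20.00, so the flat $20.00 minimum applies from here.
From month 98 a fixed $20.00 at rate r clears $387.91 in 24 more payments. Total: 97 + 24 = 121 months.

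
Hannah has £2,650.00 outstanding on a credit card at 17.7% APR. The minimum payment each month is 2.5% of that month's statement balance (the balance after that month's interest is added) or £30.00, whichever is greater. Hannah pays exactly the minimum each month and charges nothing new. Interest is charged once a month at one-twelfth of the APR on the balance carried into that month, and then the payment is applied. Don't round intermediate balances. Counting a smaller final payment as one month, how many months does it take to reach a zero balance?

Monthly rate r = 17.7%/12 = 1.475% = 0.01475.
While 2.5% of the post-interest balance exceeds £30.00, each month B ← (B·(1+r))·(1 − 0.025), i.e. B shrinks by the factor (1+r)·0.975 = 0.98938.
This holds for months 1–76. Entering month 77 the balance is £1,177.29; 2.5% of the post-interest balance is now below £30.00, so the flat £30.00 minimum applies from here.
From month 77 a fixed £30.00 at rate r clears £1,177.29 in 60 more payments. Total: 76 + 60 = 136 months.

136 months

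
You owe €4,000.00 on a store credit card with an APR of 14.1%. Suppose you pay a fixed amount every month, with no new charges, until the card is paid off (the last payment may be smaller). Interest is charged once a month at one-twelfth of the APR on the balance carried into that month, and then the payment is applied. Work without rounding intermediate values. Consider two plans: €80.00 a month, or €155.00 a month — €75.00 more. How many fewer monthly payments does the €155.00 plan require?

Monthly rate r = 14.1%/12 = 1.175% = 0.01175.
At €80.00/mo: n = ⌈−ln(1 − rB₀/P)/ln(1+r)⌉ = 76 payments (last €64.49); total interest = total paid − €4,000.00 = €2,064.49.
At €155.00/mo: 31 payments (last €144.01); total interest €794.01.
Payments saved = 76 − 31 = 45.

45 fewer payments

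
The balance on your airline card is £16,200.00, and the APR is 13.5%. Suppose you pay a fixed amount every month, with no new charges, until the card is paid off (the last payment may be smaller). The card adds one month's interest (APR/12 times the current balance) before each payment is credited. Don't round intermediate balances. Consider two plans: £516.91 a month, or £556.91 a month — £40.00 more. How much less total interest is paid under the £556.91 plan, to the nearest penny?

Monthly rate r = 13.5%/12 = 1.125% = 0.01125.
At £516.91/mo: n = ⌈−ln(1 − rB₀/P)/ln(1+r)⌉ = 39 payments (last £445.79); total interest = total paid − £16,200.00 = £3,888.37.
At £556.91/mo: 36 payments (last £241.36); total interest £3,533.21.
Interest saved = £3,888.37 − £3,533.21 = £355.16.

£355.16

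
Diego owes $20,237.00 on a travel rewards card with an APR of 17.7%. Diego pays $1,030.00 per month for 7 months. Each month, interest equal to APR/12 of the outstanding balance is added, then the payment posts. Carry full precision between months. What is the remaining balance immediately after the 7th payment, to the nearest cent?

Monthly rate r = 17.7%/12 = 1.475% = 0.01475.
Each month: B ← B·(1+r) − $1,030.00.
Month 1: interest $298.50; balance after payment $19,505.50.
Month 2: interest $287.71; balance after payment $18,763.20.
Month 3: interest $276.76; balance after payment $18,009.96.
Month 4: interest $265.65; balance after payment $17,245.61.
Month 5: interest $254.37; balance after payment $16,469.98.
Month 6: interest $242.93; balance after payment $15,682.91.
Month 7: interest $231.32; balance after payment $14,884.23.

$14,884.23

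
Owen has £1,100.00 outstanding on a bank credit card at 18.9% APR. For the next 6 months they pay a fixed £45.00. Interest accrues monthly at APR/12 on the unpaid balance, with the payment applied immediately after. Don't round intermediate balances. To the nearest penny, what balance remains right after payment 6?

Monthly rate r = 18.9%/12 = 1.575% = 0.01575.
Each month: B ← B·(1+r) − £45.00.
Month 1: interest £17.32; balance after payment £1,072.33.
Month 2: interest £16.89; balance after payment £1,044.21.
Month 3: interest £16.45; balance after payment £1,015.66.
Month 4: interest £16.00; balance after payment £986.66.
Month 5: interest £15.54; balance after payment £957.20.
Month 6: interest £15.08; balance after payment £927.27.

£927.27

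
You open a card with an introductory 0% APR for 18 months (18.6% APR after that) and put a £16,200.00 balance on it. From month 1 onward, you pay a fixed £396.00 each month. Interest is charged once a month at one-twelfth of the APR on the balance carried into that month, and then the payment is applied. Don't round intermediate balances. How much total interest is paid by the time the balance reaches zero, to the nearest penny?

Promo months 1–18 at r₀ = 0%/12 = 0; months 19+ at r₁ = 18.6%/12 = 0.0155.
After month 18 (no interest yet): B = £16,200.00 − 18·£396.00 = £9,072.00.
Then at r₁ with £396.00/mo: n₂ = −ln(1 − r₁·B/P)/ln(1+r₁) ≈ 28.52 → 29 more payments.
Total paid = 46·£396.00 + £206.09 = £18,422.09; interest = £18,422.09 − £16,200.00 = £2,222.09.

£2,222.09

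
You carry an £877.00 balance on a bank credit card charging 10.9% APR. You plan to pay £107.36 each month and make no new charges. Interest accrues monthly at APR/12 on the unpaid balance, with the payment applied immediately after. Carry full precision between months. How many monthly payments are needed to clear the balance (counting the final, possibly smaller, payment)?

Monthly rate r = 10.9%/12 = 0.908333% = 0.00908333.
Recurrence: B ← B·(1+r) − £107.36.
Month 1: interest £7.97; balance after payment £777.61.
Month 2: interest £7.06; balance after payment £677.31.
Closed form: n = −ln(1 − rB₀/P)/ln(1+r) = −ln(0.9258)/ln(1.00908) ≈ 8.526, so the balance reaches zero during payment 9.

9 months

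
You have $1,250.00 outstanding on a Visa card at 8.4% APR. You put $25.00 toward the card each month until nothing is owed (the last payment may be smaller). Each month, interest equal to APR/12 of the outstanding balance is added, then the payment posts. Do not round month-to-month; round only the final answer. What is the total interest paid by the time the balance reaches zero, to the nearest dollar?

Monthly rate r = 8.4%/12 = 0.7% = 0.007.
Payoff takes n = ⌈−ln(1 − rB₀/P)/ln(1+r)⌉ = ⌈61.756⌉ = 62 payments; the last is $18.91.
Total paid = 61·$25.00 + $18.91 = $1,543.91.
Total interest = total paid − principal = $1,543.91 − $1,250.00 = $293.91.

$294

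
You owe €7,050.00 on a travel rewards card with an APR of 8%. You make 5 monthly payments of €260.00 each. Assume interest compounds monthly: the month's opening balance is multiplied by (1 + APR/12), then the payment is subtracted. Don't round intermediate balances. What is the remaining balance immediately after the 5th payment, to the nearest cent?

Monthly rate r = 8%/12 = 0.666667% = 0.00666667.
Each month: B ← B·(1+r) − €260.00.
Month 1: interest €47.00; balance after payment €6,837.00.
Month 2: interest €45.58; balance after payment €6,622.58.
Month 3: interest €44.15; balance after payment €6,406.73.
Month 4: interest €42.71; balance after payment €6,189.44.
Month 5: interest €41.26; balance after payment €5,970.71.

€5,970.71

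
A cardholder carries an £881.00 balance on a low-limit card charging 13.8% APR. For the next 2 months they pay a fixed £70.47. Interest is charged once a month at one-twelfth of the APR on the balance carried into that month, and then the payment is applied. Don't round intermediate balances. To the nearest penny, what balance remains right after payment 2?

Monthly rate r = 13.8%/12 = 1.15% = 0.0115.
Each month: B ← B·(1+r) − £70.47.
Month 1: interest £10.13; balance after payment £820.66.
Month 2: interest £9.44; balance after payment £759.63.

£759.63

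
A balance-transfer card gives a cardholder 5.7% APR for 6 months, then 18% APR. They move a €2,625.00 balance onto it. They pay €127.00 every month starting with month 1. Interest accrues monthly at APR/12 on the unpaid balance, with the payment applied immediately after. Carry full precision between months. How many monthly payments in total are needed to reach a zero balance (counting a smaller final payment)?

24 payments

Promo months 1–6 at r₀ = 5.7%/12 = 0.00475; months 7+ at r₁ = 18%/12 = 0.015.
After month 6: iterate B ← B·(1+r₀) − €127.00 for 6 months → €1,929.60.
Then at r₁ with €127.00/mo: n₂ = −ln(1 − r₁·B/P)/ln(1+r₁) ≈ 17.37 → 18 more payments.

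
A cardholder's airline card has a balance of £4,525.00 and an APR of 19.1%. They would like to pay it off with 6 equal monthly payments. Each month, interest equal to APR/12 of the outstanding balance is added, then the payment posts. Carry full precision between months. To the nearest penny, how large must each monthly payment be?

£796.73

Monthly rate r = 19.1%/12 = 1.59167% = 0.0159167.
Level-payment amortization: P = B₀·r / (1 − (1+r)^(−n)) = 4525.00·0.0159167 / (1 − 1.01592^(−6)).
Denominator 1 − (1+r)^(−6) = 0.0903978281.
P = 72.0229 / 0.0903978281 ≈ 796.73.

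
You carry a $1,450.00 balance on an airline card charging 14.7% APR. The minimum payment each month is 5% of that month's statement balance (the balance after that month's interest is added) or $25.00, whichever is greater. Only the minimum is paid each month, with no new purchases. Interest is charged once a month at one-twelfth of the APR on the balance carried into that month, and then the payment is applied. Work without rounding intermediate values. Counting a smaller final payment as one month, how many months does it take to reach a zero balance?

51 months

Monthly rate r = 14.7%/12 = 1.225% = 0.01225.
While 5% of the post-interest balance exceeds $25.00, each month B ← (B·(1+r))·(1 − 0.05), i.e. B shrinks by the factor (1+r)·0.95 = 0.96164.
This holds for months 1–28. Entering month 29 the balance is $484.94; 5% of the post-interest balance is now below $25.00, so the flat $25.00 minimum applies from here.
From month 29 a fixed $25.00 at rate r clears $484.94 in 23 more payments. Total: 28 + 23 = 51 months.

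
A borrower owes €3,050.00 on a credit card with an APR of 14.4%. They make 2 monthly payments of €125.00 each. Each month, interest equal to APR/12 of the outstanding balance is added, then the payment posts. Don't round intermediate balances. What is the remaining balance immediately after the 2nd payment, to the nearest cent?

€2,872.14

Monthly rate r = 14.4%/12 = 1.2% = 0.012.
Each month: B ← B·(1+r) − €125.00.
Month 1: interest €36.60; balance after payment €2,961.60.
Month 2: interest €35.54; balance after payment €2,872.14.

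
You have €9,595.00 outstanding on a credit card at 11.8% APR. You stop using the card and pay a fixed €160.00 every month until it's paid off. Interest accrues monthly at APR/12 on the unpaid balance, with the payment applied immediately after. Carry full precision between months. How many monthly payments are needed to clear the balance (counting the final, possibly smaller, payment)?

92 payments

Monthly rate r = 11.8%/12 = 0.983333% = 0.00983333.
Recurrence: B ← B·(1+r) − €160.00.
Month 1: interest €94.35; balance after payment €9,529.35.
Month 2: interest €93.71; balance after payment €9,463.06.
Closed form: n = −ln(1 − rB₀/P)/ln(1+r) = −ln(0.41031)/ln(1.00983) ≈ 91.040, so the balance reaches zero during payment 92.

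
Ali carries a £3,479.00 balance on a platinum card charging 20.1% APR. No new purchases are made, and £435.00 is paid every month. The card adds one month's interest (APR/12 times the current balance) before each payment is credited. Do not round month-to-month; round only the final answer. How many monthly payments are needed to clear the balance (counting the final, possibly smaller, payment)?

9 payments

Monthly rate r = 20.1%/12 = 1.675% = 0.01675.
Recurrence: B ← B·(1+r) − £435.00.
Month 1: interest £58.27; balance after payment £3,102.27.
Month 2: interest £51.96; balance after payment £2,719.24.
Closed form: n = −ln(1 − rB₀/P)/ln(1+r) = −ln(0.86604)/ln(1.01675) ≈ 8.658, so the balance reaches zero during payment 9.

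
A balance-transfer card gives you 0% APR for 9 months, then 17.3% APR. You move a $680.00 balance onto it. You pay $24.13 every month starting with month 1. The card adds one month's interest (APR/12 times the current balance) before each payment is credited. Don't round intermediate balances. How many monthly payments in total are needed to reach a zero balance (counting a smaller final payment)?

Promo months 1–9 at r₀ = 0%/12 = 0; months 10+ at r₁ = 17.3%/12 = 0.0144167.
After month 9 (no interest yet): B = $680.00 − 9·$24.13 = $462.83.
Then at r₁ with $24.13/mo: n₂ = −ln(1 − r₁·B/P)/ln(1+r₁) ≈ 22.61 → 23 more payments.

32 months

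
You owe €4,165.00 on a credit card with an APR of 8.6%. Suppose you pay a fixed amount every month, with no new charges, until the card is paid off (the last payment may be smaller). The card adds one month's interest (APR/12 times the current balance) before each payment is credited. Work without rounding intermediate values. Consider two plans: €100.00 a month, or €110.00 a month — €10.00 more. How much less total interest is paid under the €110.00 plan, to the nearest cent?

Monthly rate r = 8.6%/12 = 0.716667% = 0.00716667.
At €100.00/mo: n = ⌈−ln(1 − rB₀/P)/ln(1+r)⌉ = 50 payments (last €64.61); total interest = total paid − €4,165.00 = €799.61.
At €110.00/mo: 45 payments (last €36.46); total interest €711.46.
Interest saved = €799.61 − €711.46 = €88.15.

€88.15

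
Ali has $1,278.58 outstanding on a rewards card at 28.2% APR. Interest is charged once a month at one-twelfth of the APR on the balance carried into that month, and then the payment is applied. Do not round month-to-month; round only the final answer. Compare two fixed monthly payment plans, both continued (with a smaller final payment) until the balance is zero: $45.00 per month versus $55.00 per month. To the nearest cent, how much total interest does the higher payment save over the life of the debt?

Monthly rate r = 28.2%/12 = 2.35% = 0.0235.
At $45.00/mo: n = ⌈−ln(1 − rB₀/P)/ln(1+r)⌉ = 48 payments (last $19.51); total interest = total paid − $1,278.58 = $855.93.
At $55.00/mo: 35 payments (last $1.36); total interest $592.78.
Interest saved = $855.93 − $592.78 = $263.15.

$263.15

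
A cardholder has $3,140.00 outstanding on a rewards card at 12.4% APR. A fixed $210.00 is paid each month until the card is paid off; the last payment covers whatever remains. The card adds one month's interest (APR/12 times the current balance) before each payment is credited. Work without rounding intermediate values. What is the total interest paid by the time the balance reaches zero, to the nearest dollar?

$289

Monthly rate r = 12.4%/12 = 1.03333% = 0.0103333.
Payoff takes n = ⌈−ln(1 − rB₀/P)/ln(1+r)⌉ = ⌈16.326⌉ = 17 payments; the last is $68.70.
Total paid = 16·$210.00 + $68.70 = $3,428.70.
Total interest = total paid − principal = $3,428.70 − $3,140.00 = $288.70.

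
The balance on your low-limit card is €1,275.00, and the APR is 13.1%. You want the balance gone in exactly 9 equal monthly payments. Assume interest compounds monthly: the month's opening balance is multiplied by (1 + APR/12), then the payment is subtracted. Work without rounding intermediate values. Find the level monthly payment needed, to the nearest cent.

€149.51

Monthly rate r = 13.1%/12 = 1.09167% = 0.0109167.
Level-payment amortization: P = B₀·r / (1 − (1+r)^(−n)) = 1275.00·0.0109167 / (1 − 1.01092^(−9)).
Denominator 1 − (1+r)^(−9) = 0.0930950134.
P = 13.9187 / 0.0930950134 ≈ 149.51.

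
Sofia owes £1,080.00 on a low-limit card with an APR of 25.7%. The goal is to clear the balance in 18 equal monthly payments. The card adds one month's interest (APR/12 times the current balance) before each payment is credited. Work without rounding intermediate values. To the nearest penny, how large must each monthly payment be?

Monthly rate r = 25.7%/12 = 2.14167% = 0.0214167.
Level-payment amortization: P = B₀·r / (1 − (1+r)^(−n)) = 1080.00·0.0214167 / (1 − 1.02142^(−18)).
Denominator 1 − (1+r)^(−18) = 0.317115777.
P = 23.13 / 0.317115777 ≈ 72.94.

£72.94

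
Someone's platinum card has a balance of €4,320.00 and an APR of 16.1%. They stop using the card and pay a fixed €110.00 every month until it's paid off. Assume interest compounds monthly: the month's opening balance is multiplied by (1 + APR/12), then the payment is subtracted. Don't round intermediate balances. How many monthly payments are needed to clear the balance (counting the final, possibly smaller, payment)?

Monthly rate r = 16.1%/12 = 1.34167% = 0.0134167.
Recurrence: B ← B·(1+r) − €110.00.
Month 1: interest €57.96; balance after payment €4,267.96.
Month 2: interest €57.26; balance after payment €4,215.22.
Closed form: n = −ln(1 − rB₀/P)/ln(1+r) = −ln(0.47309)/ln(1.01342) ≈ 56.160, so the balance reaches zero during payment 57.

57 months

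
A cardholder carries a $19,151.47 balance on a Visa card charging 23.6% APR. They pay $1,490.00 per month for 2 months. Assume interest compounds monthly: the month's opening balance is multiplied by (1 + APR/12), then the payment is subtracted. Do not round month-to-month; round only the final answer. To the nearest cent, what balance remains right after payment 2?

$16,902.87

Monthly rate r = 23.6%/12 = 1.96667% = 0.0196667.
Each month: B ← B·(1+r) − $1,490.00.
Month 1: interest $376.65; balance after payment $18,038.12.
Month 2: interest $354.75; balance after payment $16,902.87.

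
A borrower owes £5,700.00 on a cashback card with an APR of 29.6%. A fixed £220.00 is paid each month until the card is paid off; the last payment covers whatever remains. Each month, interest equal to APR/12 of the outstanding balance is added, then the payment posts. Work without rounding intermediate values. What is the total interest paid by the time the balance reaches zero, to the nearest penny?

£3,501.57

Monthly rate r = 29.6%/12 = 2.46667% = 0.0246667.
Payoff takes n = ⌈−ln(1 − rB₀/P)/ln(1+r)⌉ = ⌈41.824⌉ = 42 payments; the last is £181.57.
Total paid = 41·£220.00 + £181.57 = £9,201.57.
Total interest = total paid − principal = £9,201.57 − £5,700.00 = £3,501.57.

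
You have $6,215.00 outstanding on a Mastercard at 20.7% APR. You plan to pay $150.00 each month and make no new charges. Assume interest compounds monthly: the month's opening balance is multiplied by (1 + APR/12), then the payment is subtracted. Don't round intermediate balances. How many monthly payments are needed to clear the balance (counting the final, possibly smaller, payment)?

74 payments

Monthly rate r = 20.7%/12 = 1.725% = 0.01725.
Recurrence: B ← B·(1+r) − $150.00.
Month 1: interest $107.21; balance after payment $6,172.21.
Month 2: interest $106.47; balance after payment $6,128.68.
Closed form: n = −ln(1 − rB₀/P)/ln(1+r) = −ln(0.28528)/ln(1.01725) ≈ 73.339, so the balance reaches zero during payment 74.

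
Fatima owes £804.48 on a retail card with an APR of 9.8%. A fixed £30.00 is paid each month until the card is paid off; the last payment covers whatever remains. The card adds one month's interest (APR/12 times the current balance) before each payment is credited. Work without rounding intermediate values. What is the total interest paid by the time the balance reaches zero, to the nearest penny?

£107.25

Monthly rate r = 9.8%/12 = 0.816667% = 0.00816667.
Payoff takes n = ⌈−ln(1 − rB₀/P)/ln(1+r)⌉ = ⌈30.390⌉ = 31 payments; the last is £11.73.
Total paid = 30·£30.00 + £11.73 = £911.73.
Total interest = total paid − principal = £911.73 − £804.48 = £107.25.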